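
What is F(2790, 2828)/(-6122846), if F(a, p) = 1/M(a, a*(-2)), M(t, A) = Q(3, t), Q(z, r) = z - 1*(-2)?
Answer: -1/30614230 ≈ -3.2665e-8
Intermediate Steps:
Q(z, r) = 2 + z (Q(z, r) = z + 2 = 2 + z)
M(t, A) = 5 (M(t, A) = 2 + 3 = 5)
F(a, p) = 1/5
F(2790, 2828)/(-6122846) = (1/5)/(-6122846) = (1/5)*(-1/6122846) = -1/30614230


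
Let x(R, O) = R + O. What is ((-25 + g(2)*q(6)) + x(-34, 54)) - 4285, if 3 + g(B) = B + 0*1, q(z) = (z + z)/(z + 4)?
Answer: -21456/5 ≈ -4291.2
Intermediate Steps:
q(z) = 2*z/(4 + z) (q(z) = (2*z)/(4 + z) = 2*z/(4 + z))
g(B) = -3 + B (g(B) = -3 + (B + 0*1) = -3 + (B + 0) = -3 + B)
x(R, O) = O + R
((-25 + g(2)*q(6)) + x(-34, 54)) - 4285 = ((-25 + (-3 + 2)*(2*6/(4 + 6))) + (54 - 34)) - 4285 = ((-25 - 2*6/10) + 20) - 4285 = ((-25 - 1*6/5) + 20) - 4285 = ((-25 - 6/5) + 20) - 4285 = (-131/5 + 20) - 4285 = -31/5 - 4285 = -21456/5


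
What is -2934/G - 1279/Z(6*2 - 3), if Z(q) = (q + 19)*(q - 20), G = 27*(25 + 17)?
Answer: 4339/2772 ≈ 1.5653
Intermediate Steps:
G = 1134 (G = 27*42 = 1134)
Z(q) = (-20 + q)*(19 + q) (Z(q) = (19 + q)*(-20 + q) = (-20 + q)*(19 + q))
-2934/G - 1279/Z(6*2 - 3) = -2934/1134 - 1279/(-380 + (6*2 - 3)**2 - (6*2 - 3)) = -2934*1/1134 - 1279/(-380 + (12 - 3)**2 - (12 - 3)) = -163/63 - 1279/(-380 + 9**2 - 1*9) = -163/63 - 1279/(-380 + 81 - 9) = -163/63 - 1279/(-308) = -163/63 - 1279*(-1/308) = -163/63 + 1279/308 = 4339/2772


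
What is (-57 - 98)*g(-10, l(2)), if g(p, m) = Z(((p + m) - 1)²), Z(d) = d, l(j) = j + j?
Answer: -7595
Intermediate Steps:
l(j) = 2*j
g(p, m) = (-1 + m + p)² (g(p, m) = ((p + m) - 1)² = ((m + p) - 1)² = (-1 + m + p)²)
(-57 - 98)*g(-10, l(2)) = (-57 - 98)*(-1 + 2*2 - 10)² = -155*(-1 + 4 - 10)² = -155*(-7)² = -155*49 = -7595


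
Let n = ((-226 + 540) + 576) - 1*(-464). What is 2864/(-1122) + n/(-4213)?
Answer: -617510/214863 ≈ -2.8740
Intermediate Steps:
n = 1354 (n = (314 + 576) + 464 = 890 + 464 = 1354)
2864/(-1122) + n/(-4213) = 2864/(-1122) + 1354/(-4213) = 2864*(-1/1122) + 1354*(-1/4213) = -1432/561 - 1354/4213 = -617510/214863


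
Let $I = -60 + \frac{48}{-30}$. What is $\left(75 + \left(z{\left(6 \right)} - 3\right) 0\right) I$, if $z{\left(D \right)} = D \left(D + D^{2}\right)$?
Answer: $-4620$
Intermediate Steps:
$I = - \frac{308}{5}$ ($I = -60 + 48 \left(- \frac{1}{30}\right) = -60 - \frac{8}{5} = - \frac{308}{5} \approx -61.6$)
$\left(75 + \left(z{\left(6 \right)} - 3\right) 0\right) I = \left(75 + \left(6^{2} \left(1 + 6\right) - 3\right) 0\right) \left(- \frac{308}{5}\right) = \left(75 + \left(36 \cdot 7 - 3\right) 0\right) \left(- \frac{308}{5}\right) = \left(75 + \left(252 - 3\right) 0\right) \left(- \frac{308}{5}\right) = \left(75 + 249 \cdot 0\right) \left(- \frac{308}{5}\right) = \left(75 + 0\right) \left(- \frac{308}{5}\right) = 75 \left(- \frac{308}{5}\right) = -4620$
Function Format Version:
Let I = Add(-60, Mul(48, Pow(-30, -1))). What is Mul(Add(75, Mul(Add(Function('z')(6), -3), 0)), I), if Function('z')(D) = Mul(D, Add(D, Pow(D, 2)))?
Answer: -4620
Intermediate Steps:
I = Rational(-308, 5) (I = Add(-60, Mul(48, Rational(-1, 30))) = Add(-60, Rational(-8, 5)) = Rational(-308, 5) ≈ -61.600)
Mul(Add(75, Mul(Add(Function('z')(6), -3), 0)), I) = Mul(Add(75, Mul(Add(Mul(Pow(6, 2), Add(1, 6)), -3), 0)), Rational(-308, 5)) = Mul(Add(75, Mul(Add(Mul(36, 7), -3), 0)), Rational(-308, 5)) = Mul(Add(75, Mul(Add(252, -3), 0)), Rational(-308, 5)) = Mul(Add(75, Mul(249, 0)), Rational(-308, 5)) = Mul(Add(75, 0), Rational(-308, 5)) = Mul(75, Rational(-308, 5)) = -4620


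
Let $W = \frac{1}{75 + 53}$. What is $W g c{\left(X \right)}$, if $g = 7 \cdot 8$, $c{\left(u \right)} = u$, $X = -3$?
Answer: $- \frac{21}{16} \approx -1.3125$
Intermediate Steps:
$g = 56$
$W = \frac{1}{128} \approx 0.0078125$
$W g c{\left(X \right)} = \frac{1}{128} \cdot 56 \left(-3\right) = \frac{7}{16} \left(-3\right) = - \frac{21}{16}$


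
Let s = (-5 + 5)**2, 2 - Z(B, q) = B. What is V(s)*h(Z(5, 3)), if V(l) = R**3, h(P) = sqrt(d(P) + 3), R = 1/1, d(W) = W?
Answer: 0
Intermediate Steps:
Z(B, q) = 2 - B
s = 0 (s = 0**2 = 0)
R = 1
h(P) = sqrt(3 + P) (h(P) = sqrt(P + 3) = sqrt(3 + P))
V(l) = 1 (V(l) = 1**3 = 1)
V(s)*h(Z(5, 3)) = 1*sqrt(3 + (2 - 1*5)) = 1*sqrt(3 + (2 - 5)) = 1*sqrt(3 - 3) = 1*sqrt(0) = 1*0 = 0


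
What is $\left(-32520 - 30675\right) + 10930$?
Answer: $-52265$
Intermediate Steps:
$\left(-32520 - 30675\right) + 10930 = -63195 + 10930 = -52265$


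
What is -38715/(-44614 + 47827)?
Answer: -12905/1071 ≈ -12.049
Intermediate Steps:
-38715/(-44614 + 47827) = -38715/3213 = -38715*1/3213 = -12905/1071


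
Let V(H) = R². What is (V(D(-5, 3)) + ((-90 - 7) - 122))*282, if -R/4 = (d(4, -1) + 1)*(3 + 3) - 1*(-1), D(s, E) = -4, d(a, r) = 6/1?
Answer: 8280930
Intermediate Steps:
d(a, r) = 6 (d(a, r) = 6*1 = 6)
R = -172 (R = -4*((6 + 1)*(3 + 3) - 1*(-1)) = -4*(7*6 + 1) = -4*(42 + 1) = -4*43 = -172)
V(H) = 29584 (V(H) = (-172)² = 29584)
(V(D(-5, 3)) + ((-90 - 7) - 122))*282 = (29584 + ((-90 - 7) - 122))*282 = (29584 + (-97 - 122))*282 = (29584 - 219)*282 = 29365*282 = 8280930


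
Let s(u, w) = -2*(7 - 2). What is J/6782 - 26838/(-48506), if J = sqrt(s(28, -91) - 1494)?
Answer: 13419/24253 + 2*I*sqrt(94)/3391 ≈ 0.55329 + 0.0057183*I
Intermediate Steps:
s(u, w) = -10 (s(u, w) = -2*5 = -10)
J = 4*I*sqrt(94) (J = sqrt(-10 - 1494) = sqrt(-1504) = 4*I*sqrt(94) ≈ 38.781*I)
J/6782 - 26838/(-48506) = (4*I*sqrt(94))/6782 - 26838/(-48506) = (4*I*sqrt(94))*(1/6782) - 26838*(-1/48506) = 2*I*sqrt(94)/3391 + 13419/24253 = 13419/24253 + 2*I*sqrt(94)/3391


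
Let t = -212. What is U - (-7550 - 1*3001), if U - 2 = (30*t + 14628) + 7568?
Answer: 26389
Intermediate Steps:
U = 15838 (U = 2 + ((30*(-212) + 14628) + 7568) = 2 + ((-6360 + 14628) + 7568) = 2 + (8268 + 7568) = 2 + 15836 = 15838)
U - (-7550 - 1*3001) = 15838 - (-7550 - 1*3001) = 15838 - (-7550 - 3001) = 15838 - 1*(-10551) = 15838 + 10551 = 26389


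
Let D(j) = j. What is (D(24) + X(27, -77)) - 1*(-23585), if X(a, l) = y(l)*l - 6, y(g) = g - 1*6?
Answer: 29994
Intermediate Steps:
y(g) = -6 + g (y(g) = g - 6 = -6 + g)
X(a, l) = -6 + l*(-6 + l) (X(a, l) = (-6 + l)*l - 6 = l*(-6 + l) - 6 = -6 + l*(-6 + l))
(D(24) + X(27, -77)) - 1*(-23585) = (24 + (-6 - 77*(-6 - 77))) - 1*(-23585) = (24 + (-6 - 77*(-83))) + 23585 = (24 + (-6 + 6391)) + 23585 = (24 + 6385) + 23585 = 6409 + 23585 = 29994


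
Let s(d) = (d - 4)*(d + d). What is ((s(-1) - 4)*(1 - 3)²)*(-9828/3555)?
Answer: -26208/395 ≈ -66.349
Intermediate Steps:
s(d) = 2*d*(-4 + d) (s(d) = (-4 + d)*(2*d) = 2*d*(-4 + d))
((s(-1) - 4)*(1 - 3)²)*(-9828/3555) = ((2*(-1)*(-4 - 1) - 4)*(1 - 3)²)*(-9828/3555) = ((2*(-1)*(-5) - 4)*(-2)²)*(-9828*1/3555) = ((10 - 4)*4)*(-1092/395) = (6*4)*(-1092/395) = 24*(-1092/395) = -26208/395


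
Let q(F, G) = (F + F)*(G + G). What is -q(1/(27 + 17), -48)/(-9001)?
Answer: -48/99011 ≈ -0.00048479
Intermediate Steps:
q(F, G) = 4*F*G (q(F, G) = (2*F)*(2*G) = 4*F*G)
-q(1/(27 + 17), -48)/(-9001) = -4*(-48)/(27 + 17)/(-9001) = -4*(-48)/44*(-1)/9001 = -4*(1/44)*(-48)*(-1)/9001 = -(-48)*(-1)/(11*9001) = -1*48/99011 = -48/99011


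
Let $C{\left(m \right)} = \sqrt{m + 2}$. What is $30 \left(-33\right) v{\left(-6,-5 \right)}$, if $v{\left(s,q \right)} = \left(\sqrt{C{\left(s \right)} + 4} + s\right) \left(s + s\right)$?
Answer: $-71280 + 11880 \sqrt{4 + 2 i} \approx -46829.0 + 5772.1 i$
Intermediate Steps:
$C{\left(m \right)} = \sqrt{2 + m}$
$v{\left(s,q \right)} = 2 s \left(s + \sqrt{4 + \sqrt{2 + s}}\right)$ ($v{\left(s,q \right)} = \left(\sqrt{\sqrt{2 + s} + 4} + s\right) \left(s + s\right) = \left(\sqrt{4 + \sqrt{2 + s}} + s\right) 2 s = \left(s + \sqrt{4 + \sqrt{2 + s}}\right) 2 s = 2 s \left(s + \sqrt{4 + \sqrt{2 + s}}\right)$)
$30 \left(-33\right) v{\left(-6,-5 \right)} = 30 \left(-33\right) 2 \left(-6\right) \left(-6 + \sqrt{4 + \sqrt{2 - 6}}\right) = - 990 \cdot 2 \left(-6\right) \left(-6 + \sqrt{4 + \sqrt{-4}}\right) = - 990 \cdot 2 \left(-6\right) \left(-6 + \sqrt{4 + 2 i}\right) = - 990 \left(72 - 12 \sqrt{4 + 2 i}\right) = -71280 + 11880 \sqrt{4 + 2 i}$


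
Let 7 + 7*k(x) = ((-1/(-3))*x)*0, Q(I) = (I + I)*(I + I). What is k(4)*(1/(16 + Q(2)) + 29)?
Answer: -929/32 ≈ -29.031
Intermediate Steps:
Q(I) = 4*I² (Q(I) = (2*I)*(2*I) = 4*I²)
k(x) = -1 (k(x) = -1 + (((-1/(-3))*x)*0)/7 = -1 + (((-1*(-⅓))*x)*0)/7 = -1 + ((x/3)*0)/7 = -1 + (⅐)*0 = -1 + 0 = -1)
k(4)*(1/(16 + Q(2)) + 29) = -(1/(16 + 4*2²) + 29) = -(1/(16 + 4*4) + 29) = -(1/(16 + 16) + 29) = -(1/32 + 29) = -1*929/32 = -929/32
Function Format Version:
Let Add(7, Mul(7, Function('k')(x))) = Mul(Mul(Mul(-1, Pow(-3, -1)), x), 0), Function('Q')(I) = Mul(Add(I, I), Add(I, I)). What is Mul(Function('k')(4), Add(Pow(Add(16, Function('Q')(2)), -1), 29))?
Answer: Rational(-929, 32) ≈ -29.031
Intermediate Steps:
Function('Q')(I) = Mul(4, Pow(I, 2)) (Function('Q')(I) = Mul(Mul(2, I), Mul(2, I)) = Mul(4, Pow(I, 2)))
Function('k')(x) = -1 (Function('k')(x) = Add(-1, Mul(Rational(1, 7), Mul(Mul(Mul(-1, Pow(-3, -1)), x), 0))) = Add(-1, Mul(Rational(1, 7), Mul(Mul(Mul(-1, Rational(-1, 3)), x), 0))) = Add(-1, Mul(Rational(1, 7), Mul(Mul(Rational(1, 3), x), 0))) = Add(-1, Mul(Rational(1, 7), 0)) = Add(-1, 0) = -1)
Mul(Function('k')(4), Add(Pow(Add(16, Function('Q')(2)), -1), 29)) = Mul(-1, Add(Pow(Add(16, Mul(4, Pow(2, 2))), -1), 29)) = Mul(-1, Add(Pow(Add(16, Mul(4, 4)), -1), 29)) = Mul(-1, Add(Pow(Add(16, 16), -1), 29)) = Mul(-1, Add(Pow(32, -1), 29)) = Mul(-1, Add(Rational(1, 32), 29)) = Mul(-1, Rational(929, 32)) = Rational(-929, 32)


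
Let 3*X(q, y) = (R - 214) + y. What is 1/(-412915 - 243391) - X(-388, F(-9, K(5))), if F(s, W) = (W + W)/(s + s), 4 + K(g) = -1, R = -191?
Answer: 2388953813/17720262 ≈ 134.81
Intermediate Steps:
K(g) = -5 (K(g) = -4 - 1 = -5)
F(s, W) = W/s (F(s, W) = (2*W)/((2*s)) = (2*W)*(1/(2*s)) = W/s)
X(q, y) = -135 + y/3 (X(q, y) = ((-191 - 214) + y)/3 = (-405 + y)/3 = -135 + y/3)
1/(-412915 - 243391) - X(-388, F(-9, K(5))) = 1/(-412915 - 243391) - (-135 + (-5/(-9))/3) = 1/(-656306) - (-135 + (-5*(-⅑))/3) = -1/656306 - (-135 + (⅓)*(5/9)) = -1/656306 - (-135 + 5/27) = -1/656306 - 1*(-3640/27) = -1/656306 + 3640/27 = 2388953813/17720262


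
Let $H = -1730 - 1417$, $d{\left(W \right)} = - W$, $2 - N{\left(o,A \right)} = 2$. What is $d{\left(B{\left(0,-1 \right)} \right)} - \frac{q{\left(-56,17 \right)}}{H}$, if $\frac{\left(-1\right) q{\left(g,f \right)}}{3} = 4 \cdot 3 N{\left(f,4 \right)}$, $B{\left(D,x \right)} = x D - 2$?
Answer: $2$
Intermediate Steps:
$N{\left(o,A \right)} = 0$ ($N{\left(o,A \right)} = 2 - 2 = 0$)
$B{\left(D,x \right)} = -2 + D x$ ($B{\left(D,x \right)} = D x - 2 = -2 + D x$)
$H = -3147$
$q{\left(g,f \right)} = 0$ ($q{\left(g,f \right)} = - 3 \cdot 4 \cdot 3 \cdot 0 = - 3 \cdot 12 \cdot 0 = \left(-3\right) 0 = 0$)
$d{\left(B{\left(0,-1 \right)} \right)} - \frac{q{\left(-56,17 \right)}}{H} = - (-2 + 0 \left(-1\right)) - \frac{0}{-3147} = - (-2 + 0) - 0 \left(- \frac{1}{3147}\right) = \left(-1\right) \left(-2\right) - 0 = 2 + 0 = 2$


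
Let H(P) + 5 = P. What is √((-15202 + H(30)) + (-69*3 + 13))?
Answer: I*√15371 ≈ 123.98*I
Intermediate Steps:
H(P) = -5 + P
√((-15202 + H(30)) + (-69*3 + 13)) = √((-15202 + (-5 + 30)) + (-69*3 + 13)) = √((-15202 + 25) + (-207 + 13)) = √(-15177 - 194) = √(-15371) = I*√15371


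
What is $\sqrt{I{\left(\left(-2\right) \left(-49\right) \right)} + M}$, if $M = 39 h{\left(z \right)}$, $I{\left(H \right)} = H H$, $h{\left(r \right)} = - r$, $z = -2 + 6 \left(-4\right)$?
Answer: $\sqrt{10618} \approx 103.04$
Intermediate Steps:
$z = -26$ ($z = -2 - 24 = -26$)
$I{\left(H \right)} = H^{2}$
$M = 1014$ ($M = 39 \left(\left(-1\right) \left(-26\right)\right) = 39 \cdot 26 = 1014$)
$\sqrt{I{\left(\left(-2\right) \left(-49\right) \right)} + M} = \sqrt{\left(\left(-2\right) \left(-49\right)\right)^{2} + 1014} = \sqrt{98^{2} + 1014} = \sqrt{9604 + 1014} = \sqrt{10618}$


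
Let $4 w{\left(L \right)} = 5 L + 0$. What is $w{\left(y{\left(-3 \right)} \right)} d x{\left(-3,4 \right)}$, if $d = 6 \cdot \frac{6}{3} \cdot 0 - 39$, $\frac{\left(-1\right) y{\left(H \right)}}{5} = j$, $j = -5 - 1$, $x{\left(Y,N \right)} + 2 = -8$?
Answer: $14625$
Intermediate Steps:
$x{\left(Y,N \right)} = -10$ ($x{\left(Y,N \right)} = -2 - 8 = -10$)
$j = -6$ ($j = -5 - 1 = -6$)
$y{\left(H \right)} = 30$ ($y{\left(H \right)} = \left(-5\right) \left(-6\right) = 30$)
$w{\left(L \right)} = \frac{5 L}{4}$ ($w{\left(L \right)} = \frac{5 L + 0}{4} = \frac{5 L}{4}$)
$d = -39$ ($d = 6 \cdot 6 \cdot \frac{1}{3} \cdot 0 - 39 = 6 \cdot 2 \cdot 0 - 39 = 12 \cdot 0 - 39 = 0 - 39 = -39$)
$w{\left(y{\left(-3 \right)} \right)} d x{\left(-3,4 \right)} = \frac{5}{4} \cdot 30 \left(-39\right) \left(-10\right) = \frac{75}{2} \left(-39\right) \left(-10\right) = \left(- \frac{2925}{2}\right) \left(-10\right) = 14625$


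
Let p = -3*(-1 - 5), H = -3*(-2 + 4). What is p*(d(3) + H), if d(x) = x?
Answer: -54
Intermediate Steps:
H = -6 (H = -3*2 = -6)
p = 18 (p = -3*(-6) = 18)
p*(d(3) + H) = 18*(3 - 6) = 18*(-3) = -54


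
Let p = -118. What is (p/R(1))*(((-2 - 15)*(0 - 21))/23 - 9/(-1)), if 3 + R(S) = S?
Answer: 33276/23 ≈ 1446.8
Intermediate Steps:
R(S) = -3 + S
(p/R(1))*(((-2 - 15)*(0 - 21))/23 - 9/(-1)) = (-118/(-3 + 1))*(((-2 - 15)*(0 - 21))/23 - 9/(-1)) = (-118/(-2))*(-17*(-21)*(1/23) - 9*(-1)) = (-118*(-½))*(357*(1/23) + 9) = 59*(357/23 + 9) = 59*(564/23) = 33276/23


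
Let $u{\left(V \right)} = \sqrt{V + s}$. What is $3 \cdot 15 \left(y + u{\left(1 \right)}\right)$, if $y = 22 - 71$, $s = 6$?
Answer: $-2205 + 45 \sqrt{7} \approx -2085.9$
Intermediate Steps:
$u{\left(V \right)} = \sqrt{6 + V}$ ($u{\left(V \right)} = \sqrt{V + 6} = \sqrt{6 + V}$)
$y = -49$
$3 \cdot 15 \left(y + u{\left(1 \right)}\right) = 3 \cdot 15 \left(-49 + \sqrt{6 + 1}\right) = 45 \left(-49 + \sqrt{7}\right) = -2205 + 45 \sqrt{7}$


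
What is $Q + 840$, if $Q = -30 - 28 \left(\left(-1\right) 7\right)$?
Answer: $1006$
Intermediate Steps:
$Q = 166$ ($Q = -30 - -196 = -30 + 196 = 166$)
$Q + 840 = 166 + 840 = 1006$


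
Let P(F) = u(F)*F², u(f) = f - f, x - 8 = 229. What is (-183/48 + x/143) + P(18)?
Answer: -4931/2288 ≈ -2.1552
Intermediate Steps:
x = 237 (x = 8 + 229 = 237)
u(f) = 0
P(F) = 0 (P(F) = 0*F² = 0)
(-183/48 + x/143) + P(18) = (-183/48 + 237/143) + 0 = (-183*1/48 + 237*(1/143)) + 0 = (-61/16 + 237/143) + 0 = -4931/2288 + 0 = -4931/2288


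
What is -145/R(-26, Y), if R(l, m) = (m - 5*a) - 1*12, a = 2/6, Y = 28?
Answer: -435/43 ≈ -10.116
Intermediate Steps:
a = ⅓ (a = 2*(⅙) = ⅓ ≈ 0.33333)
R(l, m) = -41/3 + m (R(l, m) = (m - 5*⅓) - 1*12 = (m - 5/3) - 12 = (-5/3 + m) - 12 = -41/3 + m)
-145/R(-26, Y) = -145/(-41/3 + 28) = -145/43/3 = -145*3/43 = -435/43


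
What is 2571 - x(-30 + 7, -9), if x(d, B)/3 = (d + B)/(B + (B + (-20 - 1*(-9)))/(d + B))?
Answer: 171489/67 ≈ 2559.5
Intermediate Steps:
x(d, B) = 3*(B + d)/(B + (-11 + B)/(B + d)) (x(d, B) = 3*((d + B)/(B + (B + (-20 - 1*(-9)))/(d + B))) = 3*((B + d)/(B + (B + (-20 + 9))/(B + d))) = 3*((B + d)/(B + (B - 11)/(B + d))) = 3*((B + d)/(B + (-11 + B)/(B + d))) = 3*(B + d)/(B + (-11 + B)/(B + d)))
2571 - x(-30 + 7, -9) = 2571 - 3*(-9 + (-30 + 7))**2/(-11 - 9 + (-9)**2 - 9*(-30 + 7)) = 2571 - 3*(-9 - 23)**2/(-11 - 9 + 81 - 9*(-23)) = 2571 - 3*(-32)**2/(-11 - 9 + 81 + 207) = 2571 - 3*1024/268 = 2571 - 1*768/67 = 2571 - 768/67 = 171489/67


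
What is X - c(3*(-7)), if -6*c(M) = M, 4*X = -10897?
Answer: -10911/4 ≈ -2727.8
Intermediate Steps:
X = -10897/4 (X = (¼)*(-10897) = -10897/4 ≈ -2724.3)
c(M) = -M/6
X - c(3*(-7)) = -10897/4 - (-1)*3*(-7)/6 = -10897/4 - (-1)*(-21)/6 = -10897/4 - 1*7/2 = -10897/4 - 7/2 = -10911/4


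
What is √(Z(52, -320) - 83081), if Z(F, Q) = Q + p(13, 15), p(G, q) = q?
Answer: I*√83386 ≈ 288.77*I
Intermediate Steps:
Z(F, Q) = 15 + Q (Z(F, Q) = Q + 15 = 15 + Q)
√(Z(52, -320) - 83081) = √((15 - 320) - 83081) = √(-305 - 83081) = √(-83386) = I*√83386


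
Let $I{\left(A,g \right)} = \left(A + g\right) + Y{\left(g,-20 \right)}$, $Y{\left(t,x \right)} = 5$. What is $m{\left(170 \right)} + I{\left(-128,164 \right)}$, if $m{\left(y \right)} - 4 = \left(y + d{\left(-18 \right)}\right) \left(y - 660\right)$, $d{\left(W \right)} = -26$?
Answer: $-70515$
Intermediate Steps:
$I{\left(A,g \right)} = 5 + A + g$ ($I{\left(A,g \right)} = \left(A + g\right) + 5 = 5 + A + g$)
$m{\left(y \right)} = 4 + \left(-660 + y\right) \left(-26 + y\right)$ ($m{\left(y \right)} = 4 + \left(y - 26\right) \left(y - 660\right) = 4 + \left(-26 + y\right) \left(-660 + y\right) = 4 + \left(-660 + y\right) \left(-26 + y\right)$)
$m{\left(170 \right)} + I{\left(-128,164 \right)} = \left(17164 + 170^{2} - 116620\right) + \left(5 - 128 + 164\right) = \left(17164 + 28900 - 116620\right) + 41 = -70556 + 41 = -70515$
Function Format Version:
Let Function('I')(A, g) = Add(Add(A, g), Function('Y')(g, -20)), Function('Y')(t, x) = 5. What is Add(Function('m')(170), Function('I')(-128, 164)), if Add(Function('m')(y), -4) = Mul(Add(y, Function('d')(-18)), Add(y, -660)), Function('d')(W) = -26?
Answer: -70515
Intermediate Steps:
Function('I')(A, g) = Add(5, A, g) (Function('I')(A, g) = Add(Add(A, g), 5) = Add(5, A, g))
Function('m')(y) = Add(4, Mul(Add(-660, y), Add(-26, y))) (Function('m')(y) = Add(4, Mul(Add(y, -26), Add(y, -660))) = Add(4, Mul(Add(-26, y), Add(-660, y))) = Add(4, Mul(Add(-660, y), Add(-26, y))))
Add(Function('m')(170), Function('I')(-128, 164)) = Add(Add(17164, Pow(170, 2), Mul(-686, 170)), Add(5, -128, 164)) = Add(Add(17164, 28900, -116620), 41) = Add(-70556, 41) = -70515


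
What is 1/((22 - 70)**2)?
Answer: 1/2304 ≈ 0.00043403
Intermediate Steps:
1/((22 - 70)**2) = 1/((-48)**2) = 1/2304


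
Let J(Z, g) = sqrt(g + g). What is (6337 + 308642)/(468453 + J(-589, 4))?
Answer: 21078979641/31349744743 - 89994*sqrt(2)/31349744743 ≈ 0.67238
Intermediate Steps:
J(Z, g) = sqrt(2)*sqrt(g) (J(Z, g) = sqrt(2*g) = sqrt(2)*sqrt(g))
(6337 + 308642)/(468453 + J(-589, 4)) = (6337 + 308642)/(468453 + sqrt(2)*sqrt(4)) = 314979/(468453 + sqrt(2)*2) = 314979/(468453 + 2*sqrt(2))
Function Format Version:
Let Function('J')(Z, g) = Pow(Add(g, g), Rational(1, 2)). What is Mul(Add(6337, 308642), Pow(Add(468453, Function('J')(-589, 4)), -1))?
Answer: Add(Rational(21078979641, 31349744743), Mul(Rational(-89994, 31349744743), Pow(2, Rational(1, 2)))) ≈ 0.67238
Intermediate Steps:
Function('J')(Z, g) = Mul(Pow(2, Rational(1, 2)), Pow(g, Rational(1, 2))) (Function('J')(Z, g) = Pow(Mul(2, g), Rational(1, 2)) = Mul(Pow(2, Rational(1, 2)), Pow(g, Rational(1, 2))))
Mul(Add(6337, 308642), Pow(Add(468453, Function('J')(-589, 4)), -1)) = Mul(Add(6337, 308642), Pow(Add(468453, Mul(Pow(2, Rational(1, 2)), Pow(4, Rational(1, 2)))), -1)) = Mul(314979, Pow(Add(468453, Mul(Pow(2, Rational(1, 2)), 2)), -1)) = Mul(314979, Pow(Add(468453, Mul(2, Pow(2, Rational(1, 2)))), -1))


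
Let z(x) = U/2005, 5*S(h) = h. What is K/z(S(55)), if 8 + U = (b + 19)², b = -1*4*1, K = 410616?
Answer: 823285080/217 ≈ 3.7939e+6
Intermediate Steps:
S(h) = h/5
b = -4 (b = -4*1 = -4)
U = 217 (U = -8 + (-4 + 19)² = -8 + 15² = -8 + 225 = 217)
z(x) = 217/2005
K/z(S(55)) = 410616/(217/2005) = 410616*(2005/217) = 823285080/217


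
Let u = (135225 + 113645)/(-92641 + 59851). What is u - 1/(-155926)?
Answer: -3880527083/511281354 ≈ -7.5898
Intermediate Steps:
u = -24887/3279 (u = 248870/(-32790) = 248870*(-1/32790) = -24887/3279 ≈ -7.5898)
u - 1/(-155926) = -24887/3279 - 1/(-155926) = -24887/3279 - 1*(-1/155926) = -24887/3279 + 1/155926 = -3880527083/511281354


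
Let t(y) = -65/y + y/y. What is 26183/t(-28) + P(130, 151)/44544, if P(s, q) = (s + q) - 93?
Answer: 2721357745/345216 ≈ 7883.1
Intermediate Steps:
P(s, q) = -93 + q + s (P(s, q) = (q + s) - 93 = -93 + q + s)
t(y) = 1 - 65/y (t(y) = -65/y + 1 = 1 - 65/y)
26183/t(-28) + P(130, 151)/44544 = 26183/(((-65 - 28)/(-28))) + (-93 + 151 + 130)/44544 = 26183/((-1/28*(-93))) + 188*(1/44544) = 26183/(93/28) + 47/11136 = 26183*(28/93) + 47/11136 = 733124/93 + 47/11136 = 2721357745/345216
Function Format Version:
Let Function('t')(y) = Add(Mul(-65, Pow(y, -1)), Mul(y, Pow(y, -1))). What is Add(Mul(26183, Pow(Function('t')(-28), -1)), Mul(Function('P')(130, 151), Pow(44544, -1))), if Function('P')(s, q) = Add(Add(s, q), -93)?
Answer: Rational(2721357745, 345216) ≈ 7883.1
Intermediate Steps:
Function('P')(s, q) = Add(-93, q, s) (Function('P')(s, q) = Add(Add(q, s), -93) = Add(-93, q, s))
Function('t')(y) = Add(1, Mul(-65, Pow(y, -1))) (Function('t')(y) = Add(Mul(-65, Pow(y, -1)), 1) = Add(1, Mul(-65, Pow(y, -1))))
Add(Mul(26183, Pow(Function('t')(-28), -1)), Mul(Function('P')(130, 151), Pow(44544, -1))) = Add(Mul(26183, Pow(Mul(Pow(-28, -1), Add(-65, -28)), -1)), Mul(Add(-93, 151, 130), Pow(44544, -1))) = Add(Mul(26183, Pow(Mul(Rational(-1, 28), -93), -1)), Mul(188, Rational(1, 44544))) = Add(Mul(26183, Pow(Rational(93, 28), -1)), Rational(47, 11136)) = Add(Mul(26183, Rational(28, 93)), Rational(47, 11136)) = Add(Rational(733124, 93), Rational(47, 11136)) = Rational(2721357745, 345216)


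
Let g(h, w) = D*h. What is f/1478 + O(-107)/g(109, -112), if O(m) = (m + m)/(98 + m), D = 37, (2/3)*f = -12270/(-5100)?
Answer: 152075699/18239968440 ≈ 0.0083375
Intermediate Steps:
f = 1227/340 (f = 3*(-12270/(-5100))/2 = 3*(-12270*(-1/5100))/2 = (3/2)*(409/170) = 1227/340 ≈ 3.6088)
O(m) = 2*m/(98 + m) (O(m) = (2*m)/(98 + m) = 2*m/(98 + m))
g(h, w) = 37*h
f/1478 + O(-107)/g(109, -112) = (1227/340)/1478 + (2*(-107)/(98 - 107))/((37*109)) = (1227/340)*(1/1478) + (2*(-107)/(-9))/4033 = 1227/502520 + (2*(-107)*(-⅑))*(1/4033) = 1227/502520 + (214/9)*(1/4033) = 1227/502520 + 214/36297 = 152075699/18239968440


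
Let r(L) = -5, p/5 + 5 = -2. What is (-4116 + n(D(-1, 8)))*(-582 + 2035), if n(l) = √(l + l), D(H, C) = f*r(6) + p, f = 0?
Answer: -5980548 + 1453*I*√70 ≈ -5.9805e+6 + 12157.0*I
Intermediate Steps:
p = -35 (p = -25 + 5*(-2) = -25 - 10 = -35)
D(H, C) = -35 (D(H, C) = 0*(-5) - 35 = 0 - 35 = -35)
n(l) = √2*√l (n(l) = √(2*l) = √2*√l)
(-4116 + n(D(-1, 8)))*(-582 + 2035) = (-4116 + √2*√(-35))*(-582 + 2035) = (-4116 + √2*(I*√35))*1453 = (-4116 + I*√70)*1453 = -5980548 + 1453*I*√70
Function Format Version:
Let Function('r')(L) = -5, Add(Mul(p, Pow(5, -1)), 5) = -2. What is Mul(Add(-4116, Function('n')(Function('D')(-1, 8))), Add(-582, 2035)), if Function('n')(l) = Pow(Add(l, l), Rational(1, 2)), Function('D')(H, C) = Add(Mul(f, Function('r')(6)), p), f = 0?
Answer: Add(-5980548, Mul(1453, I, Pow(70, Rational(1, 2)))) ≈ Add(-5.9805e+6, Mul(12157., I))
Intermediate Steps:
p = -35 (p = Add(-25, Mul(5, -2)) = Add(-25, -10) = -35)
Function('D')(H, C) = -35 (Function('D')(H, C) = Add(Mul(0, -5), -35) = Add(0, -35) = -35)
Function('n')(l) = Mul(Pow(2, Rational(1, 2)), Pow(l, Rational(1, 2))) (Function('n')(l) = Pow(Mul(2, l), Rational(1, 2)) = Mul(Pow(2, Rational(1, 2)), Pow(l, Rational(1, 2))))
Mul(Add(-4116, Function('n')(Function('D')(-1, 8))), Add(-582, 2035)) = Mul(Add(-4116, Mul(Pow(2, Rational(1, 2)), Pow(-35, Rational(1, 2)))), Add(-582, 2035)) = Mul(Add(-4116, Mul(Pow(2, Rational(1, 2)), Mul(I, Pow(35, Rational(1, 2))))), 1453) = Mul(Add(-4116, Mul(I, Pow(70, Rational(1, 2)))), 1453) = Add(-5980548, Mul(1453, I, Pow(70, Rational(1, 2))))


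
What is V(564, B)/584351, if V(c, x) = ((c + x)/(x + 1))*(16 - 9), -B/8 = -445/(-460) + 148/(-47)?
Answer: 4399850/11656049397 ≈ 0.00037747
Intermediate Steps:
B = 18866/1081 (B = -8*(-445/(-460) + 148/(-47)) = -8*(-445*(-1/460) + 148*(-1/47)) = -8*(89/92 - 148/47) = -8*(-9433/4324) = 18866/1081 ≈ 17.452)
V(c, x) = 7*(c + x)/(1 + x) (V(c, x) = ((c + x)/(1 + x))*7 = 7*(c + x)/(1 + x))
V(564, B)/584351 = (7*(564 + 18866/1081)/(1 + 18866/1081))/584351 = (7*(628550/1081)/(19947/1081))*(1/584351) = (7*(1081/19947)*(628550/1081))*(1/584351) = (4399850/19947)*(1/584351) = 4399850/11656049397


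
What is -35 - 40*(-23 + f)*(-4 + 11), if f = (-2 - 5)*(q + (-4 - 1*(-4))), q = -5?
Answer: -3395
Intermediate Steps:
f = 35 (f = (-2 - 5)*(-5 + (-4 - 1*(-4))) = -7*(-5 + (-4 + 4)) = -7*(-5 + 0) = -7*(-5) = 35)
-35 - 40*(-23 + f)*(-4 + 11) = -35 - 40*(-23 + 35)*(-4 + 11) = -35 - 480*7 = -35 - 40*84 = -35 - 3360 = -3395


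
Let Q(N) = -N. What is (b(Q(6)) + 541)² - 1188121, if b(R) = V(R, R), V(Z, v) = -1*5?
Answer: -900825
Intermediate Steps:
V(Z, v) = -5
b(R) = -5
(b(Q(6)) + 541)² - 1188121 = (-5 + 541)² - 1188121 = 536² - 1188121 = 287296 - 1188121 = -900825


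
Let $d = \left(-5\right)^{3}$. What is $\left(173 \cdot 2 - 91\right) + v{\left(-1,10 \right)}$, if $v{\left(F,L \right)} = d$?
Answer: $130$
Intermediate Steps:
$d = -125$
$v{\left(F,L \right)} = -125$
$\left(173 \cdot 2 - 91\right) + v{\left(-1,10 \right)} = \left(173 \cdot 2 - 91\right) - 125 = \left(346 - 91\right) - 125 = 255 - 125 = 130$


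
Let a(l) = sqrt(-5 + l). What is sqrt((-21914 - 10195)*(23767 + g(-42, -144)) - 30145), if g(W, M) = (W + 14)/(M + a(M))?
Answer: 2*sqrt((27474155691 - 190791187*I*sqrt(149))/(-144 + I*sqrt(149))) ≈ 0.0095105 - 27626.0*I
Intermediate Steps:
g(W, M) = (14 + W)/(M + sqrt(-5 + M)) (g(W, M) = (W + 14)/(M + sqrt(-5 + M)) = (14 + W)/(M + sqrt(-5 + M)))
sqrt((-21914 - 10195)*(23767 + g(-42, -144)) - 30145) = sqrt((-21914 - 10195)*(23767 + (14 - 42)/(-144 + sqrt(-5 - 144))) - 30145) = sqrt(-32109*(23767 - 28/(-144 + sqrt(-149))) - 30145) = sqrt(-32109*(23767 - 28/(-144 + I*sqrt(149))) - 30145) = sqrt((-763134603 + 899052/(-144 + I*sqrt(149))) - 30145) = sqrt(-763164748 + 899052/(-144 + I*sqrt(149)))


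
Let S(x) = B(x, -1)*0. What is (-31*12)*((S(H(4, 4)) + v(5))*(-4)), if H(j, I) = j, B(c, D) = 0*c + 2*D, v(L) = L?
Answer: 7440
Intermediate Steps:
B(c, D) = 2*D (B(c, D) = 0 + 2*D = 2*D)
S(x) = 0 (S(x) = (2*(-1))*0 = -2*0 = 0)
(-31*12)*((S(H(4, 4)) + v(5))*(-4)) = (-31*12)*((0 + 5)*(-4)) = -1860*(-4) = -372*(-20) = 7440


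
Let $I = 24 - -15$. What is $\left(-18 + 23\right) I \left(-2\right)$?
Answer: $-390$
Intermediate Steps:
$I = 39$ ($I = 24 + 15 = 39$)
$\left(-18 + 23\right) I \left(-2\right) = \left(-18 + 23\right) 39 \left(-2\right) = 5 \cdot 39 \left(-2\right) = 195 \left(-2\right) = -390$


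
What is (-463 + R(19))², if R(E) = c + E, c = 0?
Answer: 197136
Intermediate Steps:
R(E) = E (R(E) = 0 + E = E)
(-463 + R(19))² = (-463 + 19)² = (-444)² = 197136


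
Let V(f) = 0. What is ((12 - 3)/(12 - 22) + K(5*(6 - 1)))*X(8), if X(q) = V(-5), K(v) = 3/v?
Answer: 0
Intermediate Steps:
X(q) = 0
((12 - 3)/(12 - 22) + K(5*(6 - 1)))*X(8) = ((12 - 3)/(12 - 22) + 3/((5*(6 - 1))))*0 = (9/(-10) + 3/((5*5)))*0 = (9*(-1/10) + 3/25)*0 = (-9/10 + 3*(1/25))*0 = (-9/10 + 3/25)*0 = -39/50*0 = 0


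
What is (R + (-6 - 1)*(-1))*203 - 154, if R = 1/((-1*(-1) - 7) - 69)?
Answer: 94822/75 ≈ 1264.3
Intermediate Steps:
R = -1/75 (R = 1/((1 - 7) - 69) = 1/(-6 - 69) = 1/(-75) = -1/75 ≈ -0.013333)
(R + (-6 - 1)*(-1))*203 - 154 = (-1/75 + (-6 - 1)*(-1))*203 - 154 = (-1/75 - 7*(-1))*203 - 154 = (-1/75 + 7)*203 - 154 = (524/75)*203 - 154 = 106372/75 - 154 = 94822/75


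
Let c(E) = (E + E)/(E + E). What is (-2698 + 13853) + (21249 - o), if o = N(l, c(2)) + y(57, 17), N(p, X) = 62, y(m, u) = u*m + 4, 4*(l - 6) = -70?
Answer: 31369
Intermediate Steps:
l = -23/2 (l = 6 + (1/4)*(-70) = 6 - 35/2 = -23/2 ≈ -11.500)
y(m, u) = 4 + m*u (y(m, u) = m*u + 4 = 4 + m*u)
c(E) = 1 (c(E) = (2*E)/((2*E)) = (2*E)*(1/(2*E)) = 1)
o = 1035 (o = 62 + (4 + 57*17) = 62 + (4 + 969) = 62 + 973 = 1035)
(-2698 + 13853) + (21249 - o) = (-2698 + 13853) + (21249 - 1*1035) = 11155 + (21249 - 1035) = 11155 + 20214 = 31369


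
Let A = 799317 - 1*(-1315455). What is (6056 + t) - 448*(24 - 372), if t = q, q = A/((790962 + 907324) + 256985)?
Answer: 105559268644/651757 ≈ 1.6196e+5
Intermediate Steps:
A = 2114772 (A = 799317 + 1315455 = 2114772)
q = 704924/651757 (q = 2114772/((790962 + 907324) + 256985) = 2114772/(1698286 + 256985) = 2114772/1955271 = 2114772*(1/1955271) = 704924/651757 ≈ 1.0816)
t = 704924/651757 ≈ 1.0816
(6056 + t) - 448*(24 - 372) = (6056 + 704924/651757) - 448*(24 - 372) = 3947745316/651757 - 448*(-348) = 3947745316/651757 + 155904 = 105559268644/651757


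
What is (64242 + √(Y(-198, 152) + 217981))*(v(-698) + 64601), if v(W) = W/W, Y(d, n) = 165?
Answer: 4150161684 + 64602*√218146 ≈ 4.1803e+9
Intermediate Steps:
v(W) = 1
(64242 + √(Y(-198, 152) + 217981))*(v(-698) + 64601) = (64242 + √(165 + 217981))*(1 + 64601) = (64242 + √218146)*64602 = 4150161684 + 64602*√218146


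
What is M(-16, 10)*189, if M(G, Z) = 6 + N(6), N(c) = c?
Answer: 2268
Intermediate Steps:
M(G, Z) = 12 (M(G, Z) = 6 + 6 = 12)
M(-16, 10)*189 = 12*189 = 2268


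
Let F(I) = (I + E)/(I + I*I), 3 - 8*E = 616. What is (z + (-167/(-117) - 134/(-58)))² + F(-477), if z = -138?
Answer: 41884049662856027/2323488506976 ≈ 18026.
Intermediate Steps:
E = -613/8 (E = 3/8 - ⅛*616 = 3/8 - 77 = -613/8 ≈ -76.625)
F(I) = (-613/8 + I)/(I + I²) (F(I) = (I - 613/8)/(I + I*I) = (-613/8 + I)/(I + I²))
(z + (-167/(-117) - 134/(-58)))² + F(-477) = (-138 + (-167/(-117) - 134/(-58)))² + (-613/8 - 477)/((-477)*(1 - 477)) = (-138 + (-167*(-1/117) - 134*(-1/58)))² - 1/477*(-4429/8)/(-476) = (-138 + (167/117 + 67/29))² - 1/477*(-1/476)*(-4429/8) = (-138 + 12682/3393)² - 4429/1816416 = (-455552/3393)² - 4429/1816416 = 207527624704/11512449 - 4429/1816416 = 41884049662856027/2323488506976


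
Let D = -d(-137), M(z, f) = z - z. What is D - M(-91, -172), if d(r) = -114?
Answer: 114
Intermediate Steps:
M(z, f) = 0
D = 114 (D = -1*(-114) = 114)
D - M(-91, -172) = 114 - 1*0 = 114 + 0 = 114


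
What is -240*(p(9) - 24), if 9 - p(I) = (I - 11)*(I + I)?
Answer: -5040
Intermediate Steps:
p(I) = 9 - 2*I*(-11 + I) (p(I) = 9 - (I - 11)*(I + I) = 9 - (-11 + I)*2*I = 9 - 2*I*(-11 + I))
-240*(p(9) - 24) = -240*((9 - 2*9**2 + 22*9) - 24) = -240*((9 - 2*81 + 198) - 24) = -240*((9 - 162 + 198) - 24) = -240*(45 - 24) = -240*21 = -5040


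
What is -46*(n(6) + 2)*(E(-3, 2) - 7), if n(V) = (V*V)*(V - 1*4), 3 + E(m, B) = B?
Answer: 27232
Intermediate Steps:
E(m, B) = -3 + B
n(V) = V²*(-4 + V) (n(V) = V²*(V - 4) = V²*(-4 + V))
-46*(n(6) + 2)*(E(-3, 2) - 7) = -46*(6²*(-4 + 6) + 2)*((-3 + 2) - 7) = -46*(36*2 + 2)*(-1 - 7) = -46*(72 + 2)*(-8) = -3404*(-8) = -46*(-592) = 27232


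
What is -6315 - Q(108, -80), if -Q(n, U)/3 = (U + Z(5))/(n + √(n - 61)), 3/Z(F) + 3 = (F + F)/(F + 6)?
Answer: -1687918017/267191 + 5619*√47/267191 ≈ -6317.1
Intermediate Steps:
Z(F) = 3/(-3 + 2*F/(6 + F)) (Z(F) = 3/(-3 + (F + F)/(F + 6)) = 3/(-3 + (2*F)/(6 + F)) = 3/(-3 + 2*F/(6 + F)))
Q(n, U) = -3*(-33/23 + U)/(n + √(-61 + n)) (Q(n, U) = -3*(U + 3*(-6 - 1*5)/(18 + 5))/(n + √(n - 61)) = -3*(U + 3*(-6 - 5)/23)/(n + √(-61 + n)) = -3*(U + 3*(1/23)*(-11))/(n + √(-61 + n)) = -3*(U - 33/23)/(n + √(-61 + n)) = -3*(-33/23 + U)/(n + √(-61 + n)))
-6315 - Q(108, -80) = -6315 - (99/23 - 3*(-80))/(108 + √(-61 + 108)) = -6315 - (99/23 + 240)/(108 + √47) = -6315 - 5619/((108 + √47)*23) = -6315 - 5619/(23*(108 + √47))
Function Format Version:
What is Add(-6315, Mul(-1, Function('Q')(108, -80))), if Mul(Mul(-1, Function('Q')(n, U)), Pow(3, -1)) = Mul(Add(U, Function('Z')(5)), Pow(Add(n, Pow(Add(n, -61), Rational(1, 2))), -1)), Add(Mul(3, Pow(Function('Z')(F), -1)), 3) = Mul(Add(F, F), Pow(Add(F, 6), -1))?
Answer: Add(Rational(-1687918017, 267191), Mul(Rational(5619, 267191), Pow(47, Rational(1, 2)))) ≈ -6317.1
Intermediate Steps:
Function('Z')(F) = Mul(3, Pow(Add(-3, Mul(2, F, Pow(Add(6, F), -1))), -1)) (Function('Z')(F) = Mul(3, Pow(Add(-3, Mul(Add(F, F), Pow(Add(F, 6), -1))), -1)) = Mul(3, Pow(Add(-3, Mul(Mul(2, F), Pow(Add(6, F), -1))), -1)) = Mul(3, Pow(Add(-3, Mul(2, F, Pow(Add(6, F), -1))), -1)))
Function('Q')(n, U) = Mul(-3, Pow(Add(n, Pow(Add(-61, n), Rational(1, 2))), -1), Add(Rational(-33, 23), U)) (Function('Q')(n, U) = Mul(-3, Mul(Add(U, Mul(3, Pow(Add(18, 5), -1), Add(-6, Mul(-1, 5)))), Pow(Add(n, Pow(Add(n, -61), Rational(1, 2))), -1))) = Mul(-3, Mul(Add(U, Mul(3, Pow(23, -1), Add(-6, -5))), Pow(Add(n, Pow(Add(-61, n), Rational(1, 2))), -1))) = Mul(-3, Mul(Add(U, Mul(3, Rational(1, 23), -11)), Pow(Add(n, Pow(Add(-61, n), Rational(1, 2))), -1))) = Mul(-3, Mul(Add(U, Rational(-33, 23)), Pow(Add(n, Pow(Add(-61, n), Rational(1, 2))), -1))) = Mul(-3, Mul(Add(Rational(-33, 23), U), Pow(Add(n, Pow(Add(-61, n), Rational(1, 2))), -1))) = Mul(-3, Mul(Pow(Add(n, Pow(Add(-61, n), Rational(1, 2))), -1), Add(Rational(-33, 23), U))) = Mul(-3, Pow(Add(n, Pow(Add(-61, n), Rational(1, 2))), -1), Add(Rational(-33, 23), U)))
Add(-6315, Mul(-1, Function('Q')(108, -80))) = Add(-6315, Mul(-1, Mul(Pow(Add(108, Pow(Add(-61, 108), Rational(1, 2))), -1), Add(Rational(99, 23), Mul(-3, -80))))) = Add(-6315, Mul(-1, Mul(Pow(Add(108, Pow(47, Rational(1, 2))), -1), Add(Rational(99, 23), 240)))) = Add(-6315, Mul(-1, Mul(Pow(Add(108, Pow(47, Rational(1, 2))), -1), Rational(5619, 23)))) = Add(-6315, Mul(-1, Mul(Rational(5619, 23), Pow(Add(108, Pow(47, Rational(1, 2))), -1)))) = Add(-6315, Mul(Rational(-5619, 23), Pow(Add(108, Pow(47, Rational(1, 2))), -1)))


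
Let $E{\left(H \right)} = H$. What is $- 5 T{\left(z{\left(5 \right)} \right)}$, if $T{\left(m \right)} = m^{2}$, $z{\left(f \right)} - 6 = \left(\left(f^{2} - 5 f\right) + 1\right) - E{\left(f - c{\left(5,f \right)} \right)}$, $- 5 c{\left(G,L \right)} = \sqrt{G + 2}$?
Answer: $- \frac{107}{5} + 4 \sqrt{7} \approx -10.817$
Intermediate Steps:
$c{\left(G,L \right)} = - \frac{\sqrt{2 + G}}{5}$ ($c{\left(G,L \right)} = - \frac{\sqrt{G + 2}}{5} = - \frac{\sqrt{2 + G}}{5}$)
$z{\left(f \right)} = 7 + f^{2} - 6 f - \frac{\sqrt{7}}{5}$ ($z{\left(f \right)} = 6 - \left(-1 - f^{2} + 6 f - - \frac{\sqrt{2 + 5}}{5}\right) = 6 - \left(-1 - f^{2} + 6 f - - \frac{\sqrt{7}}{5}\right) = 6 - \left(-1 - f^{2} + 6 f + \frac{\sqrt{7}}{5}\right) = 6 + \left(1 + f^{2} - 6 f - \frac{\sqrt{7}}{5}\right) = 7 + f^{2} - 6 f - \frac{\sqrt{7}}{5}$)
$- 5 T{\left(z{\left(5 \right)} \right)} = - 5 \left(7 + 5^{2} - 30 - \frac{\sqrt{7}}{5}\right)^{2} = - 5 \left(7 + 25 - 30 - \frac{\sqrt{7}}{5}\right)^{2} = - 5 \left(2 - \frac{\sqrt{7}}{5}\right)^{2}$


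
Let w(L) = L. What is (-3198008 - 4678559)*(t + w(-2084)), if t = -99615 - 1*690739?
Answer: 6241691000346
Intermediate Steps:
t = -790354 (t = -99615 - 690739 = -790354)
(-3198008 - 4678559)*(t + w(-2084)) = (-3198008 - 4678559)*(-790354 - 2084) = -7876567*(-792438) = 6241691000346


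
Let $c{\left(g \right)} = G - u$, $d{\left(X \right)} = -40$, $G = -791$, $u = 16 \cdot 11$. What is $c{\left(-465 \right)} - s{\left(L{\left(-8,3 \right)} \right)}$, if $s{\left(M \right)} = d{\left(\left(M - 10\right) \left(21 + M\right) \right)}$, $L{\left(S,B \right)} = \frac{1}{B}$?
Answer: $-927$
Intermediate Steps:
$u = 176$
$s{\left(M \right)} = -40$
$c{\left(g \right)} = -967$ ($c{\left(g \right)} = -791 - 176 = -967$)
$c{\left(-465 \right)} - s{\left(L{\left(-8,3 \right)} \right)} = -967 - -40 = -967 + 40 = -927$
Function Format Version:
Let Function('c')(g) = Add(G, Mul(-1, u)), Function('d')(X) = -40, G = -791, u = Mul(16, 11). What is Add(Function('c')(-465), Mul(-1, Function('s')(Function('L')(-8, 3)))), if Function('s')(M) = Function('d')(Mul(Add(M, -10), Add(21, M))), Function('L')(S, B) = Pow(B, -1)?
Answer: -927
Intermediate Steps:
u = 176
Function('s')(M) = -40
Function('c')(g) = -967 (Function('c')(g) = Add(-791, Mul(-1, 176)) = Add(-791, -176) = -967)
Add(Function('c')(-465), Mul(-1, Function('s')(Function('L')(-8, 3)))) = Add(-967, Mul(-1, -40)) = Add(-967, 40) = -927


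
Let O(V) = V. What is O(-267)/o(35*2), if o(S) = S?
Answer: -267/70 ≈ -3.8143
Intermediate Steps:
O(-267)/o(35*2) = -267/(35*2) = -267/70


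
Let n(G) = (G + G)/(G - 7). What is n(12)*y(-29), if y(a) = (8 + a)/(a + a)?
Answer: 252/145 ≈ 1.7379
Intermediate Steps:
n(G) = 2*G/(-7 + G) (n(G) = (2*G)/(-7 + G) = 2*G/(-7 + G))
y(a) = (8 + a)/(2*a) (y(a) = (8 + a)/((2*a)) = (8 + a)*(1/(2*a)) = (8 + a)/(2*a))
n(12)*y(-29) = (2*12/(-7 + 12))*((1/2)*(8 - 29)/(-29)) = (2*12/5)*((1/2)*(-1/29)*(-21)) = (2*12*(1/5))*(21/58) = (24/5)*(21/58) = 252/145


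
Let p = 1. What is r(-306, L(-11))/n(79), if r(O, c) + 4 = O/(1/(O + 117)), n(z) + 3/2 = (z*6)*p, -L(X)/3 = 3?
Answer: 23132/189 ≈ 122.39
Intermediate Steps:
L(X) = -9 (L(X) = -3*3 = -9)
n(z) = -3/2 + 6*z (n(z) = -3/2 + (z*6)*1 = -3/2 + (6*z)*1 = -3/2 + 6*z)
r(O, c) = -4 + O*(117 + O) (r(O, c) = -4 + O/(1/(O + 117)) = -4 + O/(1/(117 + O)) = -4 + O*(117 + O))
r(-306, L(-11))/n(79) = (-4 + (-306)**2 + 117*(-306))/(-3/2 + 6*79) = (-4 + 93636 - 35802)/(-3/2 + 474) = 57830/(945/2) = 57830*(2/945) = 23132/189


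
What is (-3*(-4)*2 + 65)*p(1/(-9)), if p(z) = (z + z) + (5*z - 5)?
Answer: -4628/9 ≈ -514.22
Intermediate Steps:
p(z) = -5 + 7*z (p(z) = 2*z + (-5 + 5*z) = -5 + 7*z)
(-3*(-4)*2 + 65)*p(1/(-9)) = (-3*(-4)*2 + 65)*(-5 + 7/(-9)) = (12*2 + 65)*(-5 + 7*(-⅑)) = (24 + 65)*(-5 - 7/9) = 89*(-52/9) = -4628/9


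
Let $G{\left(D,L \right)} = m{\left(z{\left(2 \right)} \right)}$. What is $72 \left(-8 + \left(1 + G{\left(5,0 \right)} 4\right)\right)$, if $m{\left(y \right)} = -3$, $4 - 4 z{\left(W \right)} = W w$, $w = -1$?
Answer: $-1368$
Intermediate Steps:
$z{\left(W \right)} = 1 + \frac{W}{4}$ ($z{\left(W \right)} = 1 - \frac{W \left(-1\right)}{4} = 1 - \frac{\left(-1\right) W}{4} = 1 + \frac{W}{4}$)
$G{\left(D,L \right)} = -3$
$72 \left(-8 + \left(1 + G{\left(5,0 \right)} 4\right)\right) = 72 \left(-8 + \left(1 - 12\right)\right) = 72 \left(-8 - 11\right) = 72 \left(-19\right) = -1368$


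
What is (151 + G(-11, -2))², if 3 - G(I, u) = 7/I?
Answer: 2893401/121 ≈ 23912.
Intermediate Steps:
G(I, u) = 3 - 7/I
(151 + G(-11, -2))² = (151 + (3 - 7/(-11)))² = (151 + (3 - 7*(-1/11)))² = (151 + (3 + 7/11))² = (151 + 40/11)² = (1701/11)² = 2893401/121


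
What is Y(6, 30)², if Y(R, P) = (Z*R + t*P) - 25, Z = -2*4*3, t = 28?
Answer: 450241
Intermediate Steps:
Z = -24 (Z = -8*3 = -24)
Y(R, P) = -25 - 24*R + 28*P (Y(R, P) = (-24*R + 28*P) - 25 = -25 - 24*R + 28*P)
Y(6, 30)² = (-25 - 24*6 + 28*30)² = (-25 - 144 + 840)² = 671² = 450241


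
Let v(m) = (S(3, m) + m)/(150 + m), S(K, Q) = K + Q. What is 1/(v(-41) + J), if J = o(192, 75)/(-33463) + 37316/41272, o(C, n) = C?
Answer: 345271234/59952817 ≈ 5.7590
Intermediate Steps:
v(m) = (3 + 2*m)/(150 + m) (v(m) = ((3 + m) + m)/(150 + m) = (3 + 2*m)/(150 + m))
J = 310195271/345271234 (J = 192/(-33463) + 37316/41272 = 192*(-1/33463) + 37316*(1/41272) = -192/33463 + 9329/10318 = 310195271/345271234 ≈ 0.89841)
1/(v(-41) + J) = 1/((3 + 2*(-41))/(150 - 41) + 310195271/345271234) = 1/((3 - 82)/109 + 310195271/345271234) = 1/((1/109)*(-79) + 310195271/345271234) = 1/(-79/109 + 310195271/345271234) = 1/(59952817/345271234) = 345271234/59952817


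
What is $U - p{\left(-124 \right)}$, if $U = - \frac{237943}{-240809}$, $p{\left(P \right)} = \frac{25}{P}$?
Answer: $\frac{35525157}{29860316} \approx 1.1897$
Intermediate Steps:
$U = \frac{237943}{240809}$ ($U = \left(-237943\right) \left(- \frac{1}{240809}\right) = \frac{237943}{240809} \approx 0.9881$)
$U - p{\left(-124 \right)} = \frac{237943}{240809} - \frac{25}{-124} = \frac{237943}{240809} - 25 \left(- \frac{1}{124}\right) = \frac{237943}{240809} - - \frac{25}{124} = \frac{237943}{240809} + \frac{25}{124} = \frac{35525157}{29860316}$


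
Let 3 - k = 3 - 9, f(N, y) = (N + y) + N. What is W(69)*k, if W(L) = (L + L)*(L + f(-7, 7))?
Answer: 77004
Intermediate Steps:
f(N, y) = y + 2*N
k = 9 (k = 3 - (3 - 9) = 3 - 1*(-6) = 3 + 6 = 9)
W(L) = 2*L*(-7 + L) (W(L) = (L + L)*(L + (7 + 2*(-7))) = (2*L)*(L + (7 - 14)) = (2*L)*(L - 7) = (2*L)*(-7 + L) = 2*L*(-7 + L))
W(69)*k = (2*69*(-7 + 69))*9 = (2*69*62)*9 = 8556*9 = 77004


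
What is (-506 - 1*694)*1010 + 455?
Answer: -1211545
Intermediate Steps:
(-506 - 1*694)*1010 + 455 = (-506 - 694)*1010 + 455 = -1200*1010 + 455 = -1212000 + 455 = -1211545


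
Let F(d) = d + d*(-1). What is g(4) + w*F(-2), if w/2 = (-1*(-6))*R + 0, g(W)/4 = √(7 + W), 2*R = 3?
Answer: 4*√11 ≈ 13.266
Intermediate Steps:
R = 3/2 (R = (½)*3 = 3/2 ≈ 1.5000)
F(d) = 0 (F(d) = d - d = 0)
g(W) = 4*√(7 + W)
w = 18 (w = 2*(-1*(-6)*(3/2) + 0) = 2*(6*(3/2) + 0) = 2*(9 + 0) = 2*9 = 18)
g(4) + w*F(-2) = 4*√(7 + 4) + 18*0 = 4*√11 + 0 = 4*√11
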